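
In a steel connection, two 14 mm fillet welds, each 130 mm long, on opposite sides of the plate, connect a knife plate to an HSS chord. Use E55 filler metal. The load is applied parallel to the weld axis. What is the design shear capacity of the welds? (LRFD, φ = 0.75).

φR_n ≈ 637 kN

E55XX → F_EXX = 550 MPa.
Effective throat t_e = 0.707 × 14 = 9.898 mm.
Total length L = 260 mm; A_we = 9.898 × 260 = 2573 mm².
F_nw = 0.6 F_EXX = 0.6 × 550 = 330 MPa.
φR_n = 0.75 × 330 × 2573 × 10⁻³ = 636.9 kN.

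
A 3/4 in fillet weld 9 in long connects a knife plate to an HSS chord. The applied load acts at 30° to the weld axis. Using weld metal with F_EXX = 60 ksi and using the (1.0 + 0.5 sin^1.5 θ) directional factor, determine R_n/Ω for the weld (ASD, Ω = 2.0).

t_e = 0.707 × 0.75 = 0.5302 in; A_we = 0.5302 × 9 = 4.772 in².
Directional factor: 1.0 + 0.5 sin^1.5(30°) = 1.177.
F_nw = 0.6 × 60 × 1.177 = 42.36 ksi.
R_n/Ω = (42.36 × 4.772) / 2.0 = 101.1 kip.

R_n/Ω ≈ 101 kip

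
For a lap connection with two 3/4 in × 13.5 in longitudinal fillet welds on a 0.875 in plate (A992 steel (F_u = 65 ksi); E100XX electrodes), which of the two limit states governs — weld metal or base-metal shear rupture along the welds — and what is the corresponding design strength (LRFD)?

E100XX → F_EXX = 100 ksi.
t_e = 0.707 × 0.75 = 0.5302 in; L = 27 in.
Weld metal: φR_n = 0.75 × 0.6 × 100 × 0.5302 × 27 = 644.3 kips.
Base metal (shear rupture): φR_n = 0.75 × 0.6 × 65 × 0.875 × 27 = 691 kips.
Governing: weld metal.

φR_n ≈ 644 kips (weld metal governs)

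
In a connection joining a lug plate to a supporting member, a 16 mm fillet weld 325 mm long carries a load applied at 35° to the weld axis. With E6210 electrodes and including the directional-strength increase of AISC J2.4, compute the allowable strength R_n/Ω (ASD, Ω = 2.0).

R_n/Ω ≈ 832 kN

E62XX → F_EXX = 620 MPa.
t_e = 0.707 × 16 = 11.31 mm; A_we = 11.31 × 325 = 3676 mm².
Directional factor: 1.0 + 0.5 sin^1.5(35°) = 1.217.
F_nw = 0.6 × 620 × 1.217 = 452.8 MPa.
R_n/Ω = (452.8 × 3676) / 2.0 × 10⁻³ = 832.3 kN.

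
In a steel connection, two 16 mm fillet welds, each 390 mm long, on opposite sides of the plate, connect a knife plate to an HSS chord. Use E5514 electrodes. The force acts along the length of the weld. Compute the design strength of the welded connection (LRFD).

E55XX → F_EXX = 550 MPa.
Effective throat t_e = 0.707 × 16 = 11.31 mm.
Total length L = 780 mm; A_we = 11.31 × 780 = 8823 mm².
F_nw = 0.6 F_EXX = 0.6 × 550 = 330 MPa.
φR_n = 0.75 × 330 × 8823 × 10⁻³ = 2184 kN.

φR_n ≈ 2180 kN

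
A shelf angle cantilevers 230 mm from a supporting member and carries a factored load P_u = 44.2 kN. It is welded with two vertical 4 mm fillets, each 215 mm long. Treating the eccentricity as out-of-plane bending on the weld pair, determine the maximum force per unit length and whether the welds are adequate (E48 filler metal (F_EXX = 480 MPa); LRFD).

f_max ≈ 668 N/mm; NOT adequate

L_w = 2 × 215 = 430 mm; section modulus (unit throat) S = 2 × L²/6 = 15410 mm².
Direct shear f_v = P/L_w = 44.2×10³/430 = 102.8 N/mm.
Moment M = P × e = 44.2×10³ × 230 = 10166000 N·mm; bending f_b = M/S = 659.8 N/mm.
f_max = √(f_v² + f_b²) = √(102.8² + 659.8²) = 667.7 N/mm.
φr_n = 0.75 × 0.6 × 480 × (0.707 × 4) = 610.8 N/mm → NOT adequate.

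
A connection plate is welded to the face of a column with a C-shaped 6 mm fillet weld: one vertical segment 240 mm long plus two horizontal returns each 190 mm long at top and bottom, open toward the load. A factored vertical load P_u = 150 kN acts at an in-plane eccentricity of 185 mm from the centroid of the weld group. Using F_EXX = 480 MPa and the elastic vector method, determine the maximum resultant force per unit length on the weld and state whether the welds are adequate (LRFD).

Total weld length L_w = 620 mm. Treat welds as unit-width lines.
Centroid: x̄ = 2×190×95 / 620 = 58.23 mm from the vertical weld.
Polar moment about centroid: J = I_x + I_y = [240³/12 + 2×190×120²] + [240×58.23² + 2(190³/12 + 190×36.77²)] = 9095000 mm³.
Direct shear f_v = P/L_w = 150×10³ / 620 = 241.9 N/mm (vertical).
Torsion M = P·e = 150×10³ × 185 = 27750000 N·mm.
Critical point at (x, y) = (131.8, 120) from centroid. f_tx = M·y/J = 366.1 N/mm; f_ty = M·x/J = 402.1 N/mm.
Resultant f_max = √[f_tx² + (f_v + f_ty)²] = √[366.1² + (241.9 + 402.1)²] = 740.8 N/mm.
Capacity per unit length: φr_n = 0.75 × 0.6 × 480 × (0.707 × 6) = 916.3 N/mm.
740.8 ≤ 916.3 → adequate.

f_max ≈ 741 N/mm; adequate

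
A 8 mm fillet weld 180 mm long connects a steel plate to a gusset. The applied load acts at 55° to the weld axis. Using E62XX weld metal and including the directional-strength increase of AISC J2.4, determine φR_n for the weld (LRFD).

E62XX → F_EXX = 620 MPa.
t_e = 0.707 × 8 = 5.656 mm; A_we = 5.656 × 180 = 1018 mm².
Directional factor: 1.0 + 0.5 sin^1.5(55°) = 1.371.
F_nw = 0.6 × 620 × 1.371 = 509.9 MPa.
φR_n = 0.75 × 509.9 × 1018 × 10⁻³ = 389.3 kN.

φR_n ≈ 389 kN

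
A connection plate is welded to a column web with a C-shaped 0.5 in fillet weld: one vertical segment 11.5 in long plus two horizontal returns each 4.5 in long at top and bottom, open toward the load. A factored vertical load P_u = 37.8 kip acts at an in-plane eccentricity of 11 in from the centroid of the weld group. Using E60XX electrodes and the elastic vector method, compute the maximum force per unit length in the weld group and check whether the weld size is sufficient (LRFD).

E60XX → F_EXX = 60 ksi.
Total weld length L_w = 20.5 in. Treat welds as unit-width lines.
Centroid: x̄ = 2×4.5×2.25 / 20.5 = 0.9878 in from the vertical weld.
Polar moment about centroid: J = I_x + I_y = [11.5³/12 + 2×4.5×5.75²] + [11.5×0.9878² + 2(4.5³/12 + 4.5×1.262²)] = 465 in³.
Direct shear f_v = P/L_w = 37.8 / 20.5 = 1.844 kip/in (vertical).
Torsion M = P·e = 37.8 × 11 = 415.8 kip·in.
Critical point at (x, y) = (3.512, 5.75) from centroid. f_tx = M·y/J = 5.141 kip/in; f_ty = M·x/J = 3.14 kip/in.
Resultant f_max = √[f_tx² + (f_v + f_ty)²] = √[5.141² + (1.844 + 3.14)²] = 7.16 kip/in.
Capacity per unit length: φr_n = 0.75 × 0.6 × 60 × (0.707 × 0.5) = 9.544 kip/in.
7.16 ≤ 9.544 → adequate.

f_max ≈ 7.16 kip/in; adequate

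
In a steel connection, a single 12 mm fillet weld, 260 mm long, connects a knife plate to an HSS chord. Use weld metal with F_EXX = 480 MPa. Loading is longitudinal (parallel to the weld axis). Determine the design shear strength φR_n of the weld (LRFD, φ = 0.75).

φR_n ≈ 476 kN

Effective throat t_e = 0.707 × 12 = 8.484 mm.
Total length L = 260 mm; A_we = 8.484 × 260 = 2206 mm².
F_nw = 0.6 F_EXX = 0.6 × 480 = 288 MPa.
φR_n = 0.75 × 288 × 2206 × 10⁻³ = 476.5 kN.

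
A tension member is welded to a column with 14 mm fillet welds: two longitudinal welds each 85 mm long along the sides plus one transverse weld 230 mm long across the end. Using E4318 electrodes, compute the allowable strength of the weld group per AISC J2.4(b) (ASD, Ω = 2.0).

E43XX → F_EXX = 430 MPa.
t_e = 0.707 × 14 = 9.898 mm.
R_nwl = 0.6 × 430 × 9.898 × 170 × 10⁻³ = 434.1 kN (longitudinal, 2 welds).
R_nwt = 0.6 × 430 × 9.898 × 230 × 10⁻³ = 587.3 kN (transverse, base value).
(i) R_nwl + R_nwt = 1021 kN; (ii) 0.85 R_nwl + 1.5 R_nwt = 1250 kN.
R_n = max = 1250 kN [governs: (ii)]; R_n/Ω = 625 kN.

R_n/Ω ≈ 625 kN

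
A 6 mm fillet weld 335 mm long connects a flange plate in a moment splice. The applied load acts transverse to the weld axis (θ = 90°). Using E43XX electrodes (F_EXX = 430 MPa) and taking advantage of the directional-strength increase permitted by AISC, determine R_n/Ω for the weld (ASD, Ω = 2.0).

R_n/Ω ≈ 275 kN

t_e = 0.707 × 6 = 4.242 mm; A_we = 4.242 × 335 = 1421 mm².
Directional factor: 1.0 + 0.5 sin^1.5(90°) = 1.5.
F_nw = 0.6 × 430 × 1.5 = 387 MPa.
R_n/Ω = (387 × 1421) / 2.0 × 10⁻³ = 275 kN.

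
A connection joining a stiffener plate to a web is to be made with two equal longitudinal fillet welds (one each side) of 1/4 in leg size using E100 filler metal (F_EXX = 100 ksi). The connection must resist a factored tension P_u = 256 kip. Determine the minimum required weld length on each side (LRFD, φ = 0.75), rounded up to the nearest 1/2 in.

L = 16.5 in on each side

Throat t_e = 0.707 × 0.25 = 0.1767 in.
φr_n = 0.75 × 0.6 × 100 × 0.1767 = 7.954 kip/in.
L_req = P_u / φr_n = 256 / 7.954 = 32.19 in total.
Per side: 32.19 / 2 = 16.09 in.
Round up → use L = 16.5 in on each side.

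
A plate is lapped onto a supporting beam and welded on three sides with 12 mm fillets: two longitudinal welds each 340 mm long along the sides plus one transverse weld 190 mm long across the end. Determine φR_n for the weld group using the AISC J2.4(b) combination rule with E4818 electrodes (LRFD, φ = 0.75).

E48XX → F_EXX = 480 MPa.
t_e = 0.707 × 12 = 8.484 mm.
R_nwl = 0.6 × 480 × 8.484 × 680 × 10⁻³ = 1662 kN (longitudinal, 2 welds).
R_nwt = 0.6 × 480 × 8.484 × 190 × 10⁻³ = 464.2 kN (transverse, base value).
(i) R_nwl + R_nwt = 2126 kN; (ii) 0.85 R_nwl + 1.5 R_nwt = 2109 kN.
R_n = max = 2126 kN [governs: (i)]; φR_n = 1594 kN.

φR_n ≈ 1590 kN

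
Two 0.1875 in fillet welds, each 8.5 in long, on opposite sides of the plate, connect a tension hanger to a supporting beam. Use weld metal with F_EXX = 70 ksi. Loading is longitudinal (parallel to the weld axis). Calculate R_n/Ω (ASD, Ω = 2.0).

R_n/Ω ≈ 47.3 kip

Effective throat t_e = 0.707 × 0.1875 = 0.1326 in.
Total length L = 17 in; A_we = 0.1326 × 17 = 2.254 in².
F_nw = 0.6 F_EXX = 0.6 × 70 = 42 ksi.
R_n = 42 × 2.254 = 94.65 kip; R_n/Ω = 94.65/2.0 = 47.32 kip.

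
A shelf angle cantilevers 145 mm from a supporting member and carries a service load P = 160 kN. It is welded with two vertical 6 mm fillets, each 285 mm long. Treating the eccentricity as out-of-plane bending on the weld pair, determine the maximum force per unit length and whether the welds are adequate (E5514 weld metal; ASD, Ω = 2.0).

f_max ≈ 902 N/mm; NOT adequate

E55XX → F_EXX = 550 MPa.
L_w = 2 × 285 = 570 mm; section modulus (unit throat) S = 2 × L²/6 = 27080 mm².
Direct shear f_v = P/L_w = 160×10³/570 = 280.7 N/mm.
Moment M = P × e = 160×10³ × 145 = 23200000 N·mm; bending f_b = M/S = 856.9 N/mm.
f_max = √(f_v² + f_b²) = √(280.7² + 856.9²) = 901.7 N/mm.
r_n/Ω = (1/2.0) × 0.6 × 550 × (0.707 × 6) = 699.9 N/mm → NOT adequate.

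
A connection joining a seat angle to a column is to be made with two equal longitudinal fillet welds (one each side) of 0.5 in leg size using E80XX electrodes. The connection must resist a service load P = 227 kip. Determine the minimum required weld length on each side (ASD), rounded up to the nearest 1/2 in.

L = 13.5 in on each side

E80XX → F_EXX = 80 ksi.
Throat t_e = 0.707 × 0.5 = 0.3535 in.
r_n/Ω = (0.6 × 80 × 0.3535) / 2.0 = 8.484 kip/in.
L_req = P / (r_n/Ω) = 227 / 8.484 = 26.76 in total.
Per side: 26.76 / 2 = 13.38 in.
Round up → use L = 13.5 in on each side.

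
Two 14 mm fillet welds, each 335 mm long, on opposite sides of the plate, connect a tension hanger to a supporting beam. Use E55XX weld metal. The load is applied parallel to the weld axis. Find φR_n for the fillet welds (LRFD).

φR_n ≈ 1640 kN

E55XX → F_EXX = 550 MPa.
Effective throat t_e = 0.707 × 14 = 9.898 mm.
Total length L = 670 mm; A_we = 9.898 × 670 = 6632 mm².
F_nw = 0.6 F_EXX = 0.6 × 550 = 330 MPa.
φR_n = 0.75 × 330 × 6632 × 10⁻³ = 1641 kN.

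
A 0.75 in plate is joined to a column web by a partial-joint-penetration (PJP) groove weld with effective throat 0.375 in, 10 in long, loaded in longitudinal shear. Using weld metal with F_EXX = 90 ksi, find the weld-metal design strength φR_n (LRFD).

φR_n ≈ 152 kips

Effective throat (given) t_e = 0.375 in.
A_we = 0.375 × 10 = 3.75 in².
F_nw = 0.6 F_EXX = 54 ksi.
φR_n = 0.75 × 54 × 3.75 = 151.9 kips.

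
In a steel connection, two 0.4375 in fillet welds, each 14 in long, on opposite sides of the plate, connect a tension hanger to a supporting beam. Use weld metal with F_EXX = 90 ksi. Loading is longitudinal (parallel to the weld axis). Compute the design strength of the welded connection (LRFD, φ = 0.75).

Effective throat t_e = 0.707 × 0.4375 = 0.3093 in.
Total length L = 28 in; A_we = 0.3093 × 28 = 8.661 in².
F_nw = 0.6 F_EXX = 0.6 × 90 = 54 ksi.
φR_n = 0.75 × 54 × 8.661 = 350.8 kip.

φR_n ≈ 351 kip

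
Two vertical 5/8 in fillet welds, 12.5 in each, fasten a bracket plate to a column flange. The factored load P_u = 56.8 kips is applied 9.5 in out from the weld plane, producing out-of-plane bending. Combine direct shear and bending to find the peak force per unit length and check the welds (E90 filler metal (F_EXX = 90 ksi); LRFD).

L_w = 2 × 12.5 = 25 in; section modulus (unit throat) S = 2 × L²/6 = 52.08 in².
Direct shear f_v = P/L_w = 56.8/25 = 2.272 kip/in.
Moment M = P × e = 56.8 × 9.5 = 539.6 kip·in; bending f_b = M/S = 10.36 kip/in.
f_max = √(f_v² + f_b²) = √(2.272² + 10.36²) = 10.61 kip/in.
φr_n = 0.75 × 0.6 × 90 × (0.707 × 0.625) = 17.9 kip/in → adequate.

f_max ≈ 10.6 kip/in; adequate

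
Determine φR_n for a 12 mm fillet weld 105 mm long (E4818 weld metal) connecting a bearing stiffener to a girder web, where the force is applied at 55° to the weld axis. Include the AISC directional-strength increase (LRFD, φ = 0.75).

φR_n ≈ 264 kN

E48XX → F_EXX = 480 MPa.
t_e = 0.707 × 12 = 8.484 mm; A_we = 8.484 × 105 = 890.8 mm².
Directional factor: 1.0 + 0.5 sin^1.5(55°) = 1.371.
F_nw = 0.6 × 480 × 1.371 = 394.8 MPa.
φR_n = 0.75 × 394.8 × 890.8 × 10⁻³ = 263.7 kN.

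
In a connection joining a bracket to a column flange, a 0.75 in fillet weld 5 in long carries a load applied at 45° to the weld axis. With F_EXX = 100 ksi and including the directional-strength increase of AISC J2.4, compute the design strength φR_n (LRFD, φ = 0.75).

t_e = 0.707 × 0.75 = 0.5302 in; A_we = 0.5302 × 5 = 2.651 in².
Directional factor: 1.0 + 0.5 sin^1.5(45°) = 1.297.
F_nw = 0.6 × 100 × 1.297 = 77.84 ksi.
φR_n = 0.75 × 77.84 × 2.651 = 154.8 kips.

φR_n ≈ 155 kips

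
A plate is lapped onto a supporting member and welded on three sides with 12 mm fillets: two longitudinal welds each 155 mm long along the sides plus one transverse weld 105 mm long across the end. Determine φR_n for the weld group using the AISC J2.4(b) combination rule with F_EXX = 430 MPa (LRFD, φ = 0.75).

φR_n ≈ 691 kN

t_e = 0.707 × 12 = 8.484 mm.
R_nwl = 0.6 × 430 × 8.484 × 310 × 10⁻³ = 678.6 kN (longitudinal, 2 welds).
R_nwt = 0.6 × 430 × 8.484 × 105 × 10⁻³ = 229.8 kN (transverse, base value).
(i) R_nwl + R_nwt = 908.4 kN; (ii) 0.85 R_nwl + 1.5 R_nwt = 921.5 kN.
R_n = max = 921.5 kN [governs: (ii)]; φR_n = 691.1 kN.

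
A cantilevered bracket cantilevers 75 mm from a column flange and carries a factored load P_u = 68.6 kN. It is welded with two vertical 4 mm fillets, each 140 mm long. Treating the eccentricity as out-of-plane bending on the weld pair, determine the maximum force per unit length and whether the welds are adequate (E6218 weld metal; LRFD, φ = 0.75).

f_max ≈ 825 N/mm; NOT adequate

E62XX → F_EXX = 620 MPa.
L_w = 2 × 140 = 280 mm; section modulus (unit throat) S = 2 × L²/6 = 6533 mm².
Direct shear f_v = P/L_w = 68.6×10³/280 = 245 N/mm.
Moment M = P × e = 68.6×10³ × 75 = 5145000 N·mm; bending f_b = M/S = 787.5 N/mm.
f_max = √(f_v² + f_b²) = √(245² + 787.5²) = 824.7 N/mm.
φr_n = 0.75 × 0.6 × 620 × (0.707 × 4) = 789 N/mm → NOT adequate.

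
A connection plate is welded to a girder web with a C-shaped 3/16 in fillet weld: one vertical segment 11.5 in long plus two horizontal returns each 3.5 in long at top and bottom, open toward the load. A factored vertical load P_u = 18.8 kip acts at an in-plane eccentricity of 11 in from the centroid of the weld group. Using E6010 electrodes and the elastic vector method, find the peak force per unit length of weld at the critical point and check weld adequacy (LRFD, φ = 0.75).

f_max ≈ 4.06 kip/in; NOT adequate

E60XX → F_EXX = 60 ksi.
Total weld length L_w = 18.5 in. Treat welds as unit-width lines.
Centroid: x̄ = 2×3.5×1.75 / 18.5 = 0.6622 in from the vertical weld.
Polar moment about centroid: J = I_x + I_y = [11.5³/12 + 2×3.5×5.75²] + [11.5×0.6622² + 2(3.5³/12 + 3.5×1.088²)] = 378.6 in³.
Direct shear f_v = P/L_w = 18.8 / 18.5 = 1.016 kip/in (vertical).
Torsion M = P·e = 18.8 × 11 = 206.8 kip·in.
Critical point at (x, y) = (2.838, 5.75) from centroid. f_tx = M·y/J = 3.14 kip/in; f_ty = M·x/J = 1.55 kip/in.
Resultant f_max = √[f_tx² + (f_v + f_ty)²] = √[3.14² + (1.016 + 1.55)²] = 4.055 kip/in.
Capacity per unit length: φr_n = 0.75 × 0.6 × 60 × (0.707 × 0.1875) = 3.579 kip/in.
4.055 > 3.579 → NOT adequate.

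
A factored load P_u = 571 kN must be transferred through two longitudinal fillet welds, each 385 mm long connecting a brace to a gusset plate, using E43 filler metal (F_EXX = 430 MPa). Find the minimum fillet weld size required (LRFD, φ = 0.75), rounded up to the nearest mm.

w = 6 mm

Total weld length L = 770 mm.
Required throat t_e = P_u / (φ × 0.6 F_EXX × L) = 571 / (0.75 × 0.6 × 430 × 770 × 10⁻³) = 3.832 mm.
Required leg w = t_e / 0.707 = 5.421 mm → use 6 mm.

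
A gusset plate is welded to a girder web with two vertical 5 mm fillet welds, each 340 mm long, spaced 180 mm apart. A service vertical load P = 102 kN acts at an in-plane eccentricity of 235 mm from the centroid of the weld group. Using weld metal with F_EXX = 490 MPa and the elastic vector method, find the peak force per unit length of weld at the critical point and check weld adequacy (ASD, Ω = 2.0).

Total weld length L_w = 680 mm. Treat welds as unit-width lines.
Polar moment about centroid: J = 2[d³/12 + d(b/2)²] = 2[340³/12 + 340×90²] = 12060000 mm³.
Direct shear f_v = P/L_w = 102×10³ / 680 = 150 N/mm (vertical).
Torsion M = P·e = 102×10³ × 235 = 23970000 N·mm.
Critical point at (x, y) = (90, 170) from centroid. f_tx = M·y/J = 337.9 N/mm; f_ty = M·x/J = 178.9 N/mm.
Resultant f_max = √[f_tx² + (f_v + f_ty)²] = √[337.9² + (150 + 178.9)²] = 471.6 N/mm.
Capacity per unit length: r_n/Ω = (1/2.0) × 0.6 × 490 × (0.707 × 5) = 519.6 N/mm.
471.6 ≤ 519.6 → adequate.

f_max ≈ 472 N/mm; adequate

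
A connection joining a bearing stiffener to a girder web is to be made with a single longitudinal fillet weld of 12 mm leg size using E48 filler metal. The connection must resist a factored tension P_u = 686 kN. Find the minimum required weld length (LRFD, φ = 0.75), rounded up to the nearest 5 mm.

L = 375 mm

E48XX → F_EXX = 480 MPa.
Throat t_e = 0.707 × 12 = 8.484 mm.
φr_n = 0.75 × 0.6 × 480 × 8.484 × 10⁻³ = 1.833 kN/mm.
L_req = P_u / φr_n = 686 / 1.833 = 374.3 mm total.
Round up → use L = 375 mm.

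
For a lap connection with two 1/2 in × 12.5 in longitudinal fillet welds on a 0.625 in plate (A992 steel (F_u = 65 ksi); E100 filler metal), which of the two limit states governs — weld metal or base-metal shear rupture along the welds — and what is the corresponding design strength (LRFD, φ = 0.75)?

E100XX → F_EXX = 100 ksi.
t_e = 0.707 × 0.5 = 0.3535 in; L = 25 in.
Weld metal: φR_n = 0.75 × 0.6 × 100 × 0.3535 × 25 = 397.7 kip.
Base metal (shear rupture): φR_n = 0.75 × 0.6 × 65 × 0.625 × 25 = 457 kip.
Governing: weld metal.

φR_n ≈ 398 kip (weld metal governs)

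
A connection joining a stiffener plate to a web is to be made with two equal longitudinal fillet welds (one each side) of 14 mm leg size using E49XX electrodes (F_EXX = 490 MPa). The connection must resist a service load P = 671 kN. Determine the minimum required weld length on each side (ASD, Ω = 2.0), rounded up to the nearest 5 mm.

Throat t_e = 0.707 × 14 = 9.898 mm.
r_n/Ω = (0.6 × 490 × 9.898) / 2.0 = 1455 N/mm = 1.455 kN/mm.
L_req = P / (r_n/Ω) = 671 / 1.455 = 461.2 mm total.
Per side: 461.2 / 2 = 230.6 mm.
Round up → use L = 235 mm on each side.

L = 235 mm on each side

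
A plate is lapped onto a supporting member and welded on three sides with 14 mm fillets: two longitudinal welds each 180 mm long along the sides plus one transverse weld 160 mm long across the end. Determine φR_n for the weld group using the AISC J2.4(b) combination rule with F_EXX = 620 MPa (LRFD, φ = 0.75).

t_e = 0.707 × 14 = 9.898 mm.
R_nwl = 0.6 × 620 × 9.898 × 360 × 10⁻³ = 1326 kN (longitudinal, 2 welds).
R_nwt = 0.6 × 620 × 9.898 × 160 × 10⁻³ = 589.1 kN (transverse, base value).
(i) R_nwl + R_nwt = 1915 kN; (ii) 0.85 R_nwl + 1.5 R_nwt = 2010 kN.
R_n = max = 2010 kN [governs: (ii)]; φR_n = 1508 kN.

φR_n ≈ 1510 kN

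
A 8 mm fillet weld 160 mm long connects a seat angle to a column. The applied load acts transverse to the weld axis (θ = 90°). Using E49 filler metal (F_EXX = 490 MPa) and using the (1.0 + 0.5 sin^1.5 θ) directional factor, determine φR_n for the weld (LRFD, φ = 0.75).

t_e = 0.707 × 8 = 5.656 mm; A_we = 5.656 × 160 = 905 mm².
Directional factor: 1.0 + 0.5 sin^1.5(90°) = 1.5.
F_nw = 0.6 × 490 × 1.5 = 441 MPa.
φR_n = 0.75 × 441 × 905 × 10⁻³ = 299.3 kN.

φR_n ≈ 299 kN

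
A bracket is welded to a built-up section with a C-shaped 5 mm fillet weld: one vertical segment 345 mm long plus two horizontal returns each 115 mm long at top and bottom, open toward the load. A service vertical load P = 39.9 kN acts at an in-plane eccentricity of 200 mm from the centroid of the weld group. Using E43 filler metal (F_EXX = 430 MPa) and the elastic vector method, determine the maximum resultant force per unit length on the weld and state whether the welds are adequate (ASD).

Total weld length L_w = 575 mm. Treat welds as unit-width lines.
Centroid: x̄ = 2×115×57.5 / 575 = 23 mm from the vertical weld.
Polar moment about centroid: J = I_x + I_y = [345³/12 + 2×115×172.5²] + [345×23² + 2(115³/12 + 115×34.5²)] = 10980000 mm³.
Direct shear f_v = P/L_w = 39.9×10³ / 575 = 69.39 N/mm (vertical).
Torsion M = P·e = 39.9×10³ × 200 = 7980000 N·mm.
Critical point at (x, y) = (92, 172.5) from centroid. f_tx = M·y/J = 125.4 N/mm; f_ty = M·x/J = 66.89 N/mm.
Resultant f_max = √[f_tx² + (f_v + f_ty)²] = √[125.4² + (69.39 + 66.89)²] = 185.2 N/mm.
Capacity per unit length: r_n/Ω = (1/2.0) × 0.6 × 430 × (0.707 × 5) = 456 N/mm.
185.2 ≤ 456 → adequate.

f_max ≈ 185 N/mm; adequate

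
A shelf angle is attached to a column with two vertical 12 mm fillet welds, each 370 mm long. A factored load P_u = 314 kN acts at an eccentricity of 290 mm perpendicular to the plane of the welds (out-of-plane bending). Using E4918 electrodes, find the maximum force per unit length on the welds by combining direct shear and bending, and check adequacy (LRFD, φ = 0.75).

f_max ≈ 2040 N/mm; NOT adequate

E49XX → F_EXX = 490 MPa.
L_w = 2 × 370 = 740 mm; section modulus (unit throat) S = 2 × L²/6 = 45630 mm².
Direct shear f_v = P/L_w = 314×10³/740 = 424.3 N/mm.
Moment M = P × e = 314×10³ × 290 = 91060000 N·mm; bending f_b = M/S = 1995 N/mm.
f_max = √(f_v² + f_b²) = √(424.3² + 1995²) = 2040 N/mm.
φr_n = 0.75 × 0.6 × 490 × (0.707 × 12) = 1871 N/mm → NOT adequate.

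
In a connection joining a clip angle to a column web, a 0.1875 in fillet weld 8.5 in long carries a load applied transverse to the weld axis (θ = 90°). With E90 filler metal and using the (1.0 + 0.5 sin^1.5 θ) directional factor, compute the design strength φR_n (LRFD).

φR_n ≈ 68.5 kips

E90XX → F_EXX = 90 ksi.
t_e = 0.707 × 0.1875 = 0.1326 in; A_we = 0.1326 × 8.5 = 1.127 in².
Directional factor: 1.0 + 0.5 sin^1.5(90°) = 1.5.
F_nw = 0.6 × 90 × 1.5 = 81 ksi.
φR_n = 0.75 × 81 × 1.127 = 68.45 kips.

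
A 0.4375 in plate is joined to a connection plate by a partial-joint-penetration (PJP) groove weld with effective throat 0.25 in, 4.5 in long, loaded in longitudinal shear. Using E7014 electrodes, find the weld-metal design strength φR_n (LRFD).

φR_n ≈ 35.4 kip

E70XX → F_EXX = 70 ksi.
Effective throat (given) t_e = 0.25 in.
A_we = 0.25 × 4.5 = 1.125 in².
F_nw = 0.6 F_EXX = 42 ksi.
φR_n = 0.75 × 42 × 1.125 = 35.44 kip.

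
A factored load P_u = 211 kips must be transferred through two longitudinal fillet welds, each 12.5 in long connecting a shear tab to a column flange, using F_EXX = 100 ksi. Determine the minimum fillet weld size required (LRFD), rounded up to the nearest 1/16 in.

Total weld length L = 25 in.
Required throat t_e = P_u / (φ × 0.6 F_EXX × L) = 211 / (0.75 × 0.6 × 100 × 25) = 0.1876 in.
Required leg w = t_e / 0.707 = 0.2653 in → use 5/16 in.

w = 5/16 in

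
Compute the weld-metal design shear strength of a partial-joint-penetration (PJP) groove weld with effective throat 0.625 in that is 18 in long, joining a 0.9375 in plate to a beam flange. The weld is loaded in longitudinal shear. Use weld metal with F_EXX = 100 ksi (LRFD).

Effective throat (given) t_e = 0.625 in.
A_we = 0.625 × 18 = 11.25 in².
F_nw = 0.6 F_EXX = 60 ksi.
φR_n = 0.75 × 60 × 11.25 = 506.2 kips.

φR_n ≈ 506 kips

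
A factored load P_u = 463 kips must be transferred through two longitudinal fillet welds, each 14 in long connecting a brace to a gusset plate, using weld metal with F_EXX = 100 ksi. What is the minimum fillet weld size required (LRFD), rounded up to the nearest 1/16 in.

w = 9/16 in

Total weld length L = 28 in.
Required throat t_e = P_u / (φ × 0.6 F_EXX × L) = 463 / (0.75 × 0.6 × 100 × 28) = 0.3675 in.
Required leg w = t_e / 0.707 = 0.5197 in → use 9/16 in.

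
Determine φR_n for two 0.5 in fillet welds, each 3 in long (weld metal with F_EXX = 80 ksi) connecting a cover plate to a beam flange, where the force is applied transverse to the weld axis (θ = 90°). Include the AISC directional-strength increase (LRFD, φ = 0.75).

φR_n ≈ 115 kip

t_e = 0.707 × 0.5 = 0.3535 in; A_we = 0.3535 × 6 = 2.121 in².
Directional factor: 1.0 + 0.5 sin^1.5(90°) = 1.5.
F_nw = 0.6 × 80 × 1.5 = 72 ksi.
φR_n = 0.75 × 72 × 2.121 = 114.5 kip.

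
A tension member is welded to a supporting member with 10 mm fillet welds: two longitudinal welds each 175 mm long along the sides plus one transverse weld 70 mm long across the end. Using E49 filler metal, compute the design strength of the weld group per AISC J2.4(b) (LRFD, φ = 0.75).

E49XX → F_EXX = 490 MPa.
t_e = 0.707 × 10 = 7.07 mm.
R_nwl = 0.6 × 490 × 7.07 × 350 × 10⁻³ = 727.5 kN (longitudinal, 2 welds).
R_nwt = 0.6 × 490 × 7.07 × 70 × 10⁻³ = 145.5 kN (transverse, base value).
(i) R_nwl + R_nwt = 873 kN; (ii) 0.85 R_nwl + 1.5 R_nwt = 836.6 kN.
R_n = max = 873 kN [governs: (i)]; φR_n = 654.8 kN.

φR_n ≈ 655 kN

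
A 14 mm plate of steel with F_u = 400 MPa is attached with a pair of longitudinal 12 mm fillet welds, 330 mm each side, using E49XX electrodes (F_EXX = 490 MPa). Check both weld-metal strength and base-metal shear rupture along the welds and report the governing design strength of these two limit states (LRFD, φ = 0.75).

φR_n ≈ 1230 kN (weld metal governs)

t_e = 0.707 × 12 = 8.484 mm; L = 660 mm.
Weld metal: φR_n = 0.75 × 0.6 × 490 × 8.484 × 660 × 10⁻³ = 1235 kN.
Base metal (shear rupture): φR_n = 0.75 × 0.6 × 400 × 14 × 660 × 10⁻³ = 1663 kN.
Governing: weld metal.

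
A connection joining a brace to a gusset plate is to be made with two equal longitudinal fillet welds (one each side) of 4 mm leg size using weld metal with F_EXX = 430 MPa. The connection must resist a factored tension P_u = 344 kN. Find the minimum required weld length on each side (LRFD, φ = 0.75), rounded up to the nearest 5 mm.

L = 315 mm on each side

Throat t_e = 0.707 × 4 = 2.828 mm.
φr_n = 0.75 × 0.6 × 430 × 2.828 × 10⁻³ = 0.5472 kN/mm.
L_req = P_u / φr_n = 344 / 0.5472 = 628.6 mm total.
Per side: 628.6 / 2 = 314.3 mm.
Round up → use L = 315 mm on each side.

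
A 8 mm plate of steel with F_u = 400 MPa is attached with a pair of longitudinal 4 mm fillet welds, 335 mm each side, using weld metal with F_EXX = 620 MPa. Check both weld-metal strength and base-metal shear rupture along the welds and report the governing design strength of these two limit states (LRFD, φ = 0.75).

t_e = 0.707 × 4 = 2.828 mm; L = 670 mm.
Weld metal: φR_n = 0.75 × 0.6 × 620 × 2.828 × 670 × 10⁻³ = 528.6 kN.
Base metal (shear rupture): φR_n = 0.75 × 0.6 × 400 × 8 × 670 × 10⁻³ = 964.8 kN.
Governing: weld metal.

φR_n ≈ 529 kN (weld metal governs)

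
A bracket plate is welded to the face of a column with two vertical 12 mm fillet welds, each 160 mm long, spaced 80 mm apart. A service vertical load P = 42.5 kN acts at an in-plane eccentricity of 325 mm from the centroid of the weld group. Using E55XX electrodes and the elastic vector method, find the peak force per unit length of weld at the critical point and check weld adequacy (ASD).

f_max ≈ 1100 N/mm; adequate

E55XX → F_EXX = 550 MPa.
Total weld length L_w = 320 mm. Treat welds as unit-width lines.
Polar moment about centroid: J = 2[d³/12 + d(b/2)²] = 2[160³/12 + 160×40²] = 1195000 mm³.
Direct shear f_v = P/L_w = 42.5×10³ / 320 = 132.8 N/mm (vertical).
Torsion M = P·e = 42.5×10³ × 325 = 13812000 N·mm.
Critical point at (x, y) = (40, 80) from centroid. f_tx = M·y/J = 924.9 N/mm; f_ty = M·x/J = 462.5 N/mm.
Resultant f_max = √[f_tx² + (f_v + f_ty)²] = √[924.9² + (132.8 + 462.5)²] = 1100 N/mm.
Capacity per unit length: r_n/Ω = (1/2.0) × 0.6 × 550 × (0.707 × 12) = 1400 N/mm.
1100 ≤ 1400 → adequate.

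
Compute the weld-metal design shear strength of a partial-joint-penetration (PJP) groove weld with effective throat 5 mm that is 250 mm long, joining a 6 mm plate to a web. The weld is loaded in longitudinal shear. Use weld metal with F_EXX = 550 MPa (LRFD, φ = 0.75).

φR_n ≈ 309 kN

Effective throat (given) t_e = 5 mm.
A_we = 5 × 250 = 1250 mm².
F_nw = 0.6 F_EXX = 330 MPa.
φR_n = 0.75 × 330 × 1250 × 10⁻³ = 309.4 kN.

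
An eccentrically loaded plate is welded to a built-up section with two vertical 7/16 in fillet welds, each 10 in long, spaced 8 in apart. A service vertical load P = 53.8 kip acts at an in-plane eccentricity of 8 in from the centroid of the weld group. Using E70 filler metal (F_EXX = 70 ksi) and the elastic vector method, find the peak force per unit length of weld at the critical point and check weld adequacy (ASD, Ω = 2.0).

f_max ≈ 7.64 kip/in; NOT adequate

Total weld length L_w = 20 in. Treat welds as unit-width lines.
Polar moment about centroid: J = 2[d³/12 + d(b/2)²] = 2[10³/12 + 10×4²] = 486.7 in³.
Direct shear f_v = P/L_w = 53.8 / 20 = 2.69 kip/in (vertical).
Torsion M = P·e = 53.8 × 8 = 430.4 kip·in.
Critical point at (x, y) = (4, 5) from centroid. f_tx = M·y/J = 4.422 kip/in; f_ty = M·x/J = 3.538 kip/in.
Resultant f_max = √[f_tx² + (f_v + f_ty)²] = √[4.422² + (2.69 + 3.538)²] = 7.638 kip/in.
Capacity per unit length: r_n/Ω = (1/2.0) × 0.6 × 70 × (0.707 × 0.4375) = 6.496 kip/in.
7.638 > 6.496 → NOT adequate.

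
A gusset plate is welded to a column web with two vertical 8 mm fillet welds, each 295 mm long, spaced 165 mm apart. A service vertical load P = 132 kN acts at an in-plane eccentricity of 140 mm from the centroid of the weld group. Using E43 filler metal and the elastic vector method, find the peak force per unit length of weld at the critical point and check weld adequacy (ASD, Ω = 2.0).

f_max ≈ 524 N/mm; adequate

E43XX → F_EXX = 430 MPa.
Total weld length L_w = 590 mm. Treat welds as unit-width lines.
Polar moment about centroid: J = 2[d³/12 + d(b/2)²] = 2[295³/12 + 295×82.5²] = 8294000 mm³.
Direct shear f_v = P/L_w = 132×10³ / 590 = 223.7 N/mm (vertical).
Torsion M = P·e = 132×10³ × 140 = 18480000 N·mm.
Critical point at (x, y) = (82.5, 147.5) from centroid. f_tx = M·y/J = 328.6 N/mm; f_ty = M·x/J = 183.8 N/mm.
Resultant f_max = √[f_tx² + (f_v + f_ty)²] = √[328.6² + (223.7 + 183.8)²] = 523.5 N/mm.
Capacity per unit length: r_n/Ω = (1/2.0) × 0.6 × 430 × (0.707 × 8) = 729.6 N/mm.
523.5 ≤ 729.6 → adequate.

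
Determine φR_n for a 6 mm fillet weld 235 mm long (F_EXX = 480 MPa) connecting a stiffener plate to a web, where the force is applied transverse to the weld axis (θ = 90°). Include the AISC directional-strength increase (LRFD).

φR_n ≈ 323 kN

t_e = 0.707 × 6 = 4.242 mm; A_we = 4.242 × 235 = 996.9 mm².
Directional factor: 1.0 + 0.5 sin^1.5(90°) = 1.5.
F_nw = 0.6 × 480 × 1.5 = 432 MPa.
φR_n = 0.75 × 432 × 996.9 × 10⁻³ = 323 kN.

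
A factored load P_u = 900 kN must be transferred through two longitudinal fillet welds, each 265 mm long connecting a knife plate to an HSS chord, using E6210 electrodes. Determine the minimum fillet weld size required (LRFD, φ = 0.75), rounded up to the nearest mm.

w = 9 mm

E62XX → F_EXX = 620 MPa.
Total weld length L = 530 mm.
Required throat t_e = P_u / (φ × 0.6 F_EXX × L) = 900 / (0.75 × 0.6 × 620 × 530 × 10⁻³) = 6.086 mm.
Required leg w = t_e / 0.707 = 8.609 mm → use 9 mm.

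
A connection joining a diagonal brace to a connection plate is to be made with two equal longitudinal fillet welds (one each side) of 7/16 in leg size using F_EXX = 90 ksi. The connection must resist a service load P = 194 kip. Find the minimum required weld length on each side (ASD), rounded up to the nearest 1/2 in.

L = 12 in on each side

Throat t_e = 0.707 × 0.4375 = 0.3093 in.
r_n/Ω = (0.6 × 90 × 0.3093) / 2.0 = 8.351 kip/in.
L_req = P / (r_n/Ω) = 194 / 8.351 = 23.23 in total.
Per side: 23.23 / 2 = 11.61 in.
Round up → use L = 12 in on each side.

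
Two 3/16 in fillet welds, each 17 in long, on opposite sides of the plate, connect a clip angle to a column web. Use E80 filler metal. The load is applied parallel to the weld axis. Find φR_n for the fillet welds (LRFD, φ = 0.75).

φR_n ≈ 162 kips

E80XX → F_EXX = 80 ksi.
Effective throat t_e = 0.707 × 0.1875 = 0.1326 in.
Total length L = 34 in; A_we = 0.1326 × 34 = 4.507 in².
F_nw = 0.6 F_EXX = 0.6 × 80 = 48 ksi.
φR_n = 0.75 × 48 × 4.507 = 162.3 kips.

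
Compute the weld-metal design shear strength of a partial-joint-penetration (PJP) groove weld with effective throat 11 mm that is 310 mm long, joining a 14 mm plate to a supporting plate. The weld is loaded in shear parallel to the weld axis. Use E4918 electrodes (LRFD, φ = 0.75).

E49XX → F_EXX = 490 MPa.
Effective throat (given) t_e = 11 mm.
A_we = 11 × 310 = 3410 mm².
F_nw = 0.6 F_EXX = 294 MPa.
φR_n = 0.75 × 294 × 3410 × 10⁻³ = 751.9 kN.

φR_n ≈ 752 kN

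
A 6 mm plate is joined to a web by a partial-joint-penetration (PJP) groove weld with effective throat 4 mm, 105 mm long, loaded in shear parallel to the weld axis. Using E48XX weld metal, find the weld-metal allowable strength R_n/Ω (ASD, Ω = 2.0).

E48XX → F_EXX = 480 MPa.
Effective throat (given) t_e = 4 mm.
A_we = 4 × 105 = 420 mm².
F_nw = 0.6 F_EXX = 288 MPa.
R_n/Ω = (288 × 420) / 2.0 × 10⁻³ = 60.48 kN.

R_n/Ω ≈ 60.5 kN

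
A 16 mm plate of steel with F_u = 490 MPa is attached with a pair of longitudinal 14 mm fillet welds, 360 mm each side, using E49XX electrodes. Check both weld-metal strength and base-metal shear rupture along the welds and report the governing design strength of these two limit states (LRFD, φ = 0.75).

E49XX → F_EXX = 490 MPa.
t_e = 0.707 × 14 = 9.898 mm; L = 720 mm.
Weld metal: φR_n = 0.75 × 0.6 × 490 × 9.898 × 720 × 10⁻³ = 1571 kN.
Base metal (shear rupture): φR_n = 0.75 × 0.6 × 490 × 16 × 720 × 10⁻³ = 2540 kN.
Governing: weld metal.

φR_n ≈ 1570 kN (weld metal governs)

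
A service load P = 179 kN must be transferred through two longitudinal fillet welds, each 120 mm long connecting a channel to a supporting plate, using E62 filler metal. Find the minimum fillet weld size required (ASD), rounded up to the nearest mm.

E62XX → F_EXX = 620 MPa.
Total weld length L = 240 mm.
Required throat t_e = P × Ω / (0.6 F_EXX × L) = 179 × 2.0 / (0.6 × 620 × 240 × 10⁻³) = 4.01 mm.
Required leg w = t_e / 0.707 = 5.672 mm → use 6 mm.

w = 6 mm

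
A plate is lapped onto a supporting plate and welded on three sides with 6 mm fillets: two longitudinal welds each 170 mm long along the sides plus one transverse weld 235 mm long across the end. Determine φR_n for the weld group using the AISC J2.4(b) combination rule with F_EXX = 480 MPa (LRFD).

φR_n ≈ 588 kN

t_e = 0.707 × 6 = 4.242 mm.
R_nwl = 0.6 × 480 × 4.242 × 340 × 10⁻³ = 415.4 kN (longitudinal, 2 welds).
R_nwt = 0.6 × 480 × 4.242 × 235 × 10⁻³ = 287.1 kN (transverse, base value).
(i) R_nwl + R_nwt = 702.5 kN; (ii) 0.85 R_nwl + 1.5 R_nwt = 783.7 kN.
R_n = max = 783.7 kN [governs: (ii)]; φR_n = 587.8 kN.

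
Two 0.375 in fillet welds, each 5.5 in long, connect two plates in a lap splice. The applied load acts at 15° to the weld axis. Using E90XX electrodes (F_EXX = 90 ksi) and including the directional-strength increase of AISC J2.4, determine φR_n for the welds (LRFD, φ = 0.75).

φR_n ≈ 126 kips

t_e = 0.707 × 0.375 = 0.2651 in; A_we = 0.2651 × 11 = 2.916 in².
Directional factor: 1.0 + 0.5 sin^1.5(15°) = 1.066.
F_nw = 0.6 × 90 × 1.066 = 57.56 ksi.
φR_n = 0.75 × 57.56 × 2.916 = 125.9 kips.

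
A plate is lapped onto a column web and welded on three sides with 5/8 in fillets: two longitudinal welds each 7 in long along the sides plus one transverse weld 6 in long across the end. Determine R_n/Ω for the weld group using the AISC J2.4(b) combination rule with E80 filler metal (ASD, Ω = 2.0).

E80XX → F_EXX = 80 ksi.
t_e = 0.707 × 0.625 = 0.4419 in.
R_nwl = 0.6 × 80 × 0.4419 × 14 = 296.9 kip (longitudinal, 2 welds).
R_nwt = 0.6 × 80 × 0.4419 × 6 = 127.3 kip (transverse, base value).
(i) R_nwl + R_nwt = 424.2 kip; (ii) 0.85 R_nwl + 1.5 R_nwt = 443.3 kip.
R_n = max = 443.3 kip [governs: (ii)]; R_n/Ω = 221.6 kip.

R_n/Ω ≈ 222 kip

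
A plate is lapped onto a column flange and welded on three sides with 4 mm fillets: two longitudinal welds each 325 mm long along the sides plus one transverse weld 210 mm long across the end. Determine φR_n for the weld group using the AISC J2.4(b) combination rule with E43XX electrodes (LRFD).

φR_n ≈ 475 kN

E43XX → F_EXX = 430 MPa.
t_e = 0.707 × 4 = 2.828 mm.
R_nwl = 0.6 × 430 × 2.828 × 650 × 10⁻³ = 474.3 kN (longitudinal, 2 welds).
R_nwt = 0.6 × 430 × 2.828 × 210 × 10⁻³ = 153.2 kN (transverse, base value).
(i) R_nwl + R_nwt = 627.5 kN; (ii) 0.85 R_nwl + 1.5 R_nwt = 632.9 kN.
R_n = max = 632.9 kN [governs: (ii)]; φR_n = 474.7 kN.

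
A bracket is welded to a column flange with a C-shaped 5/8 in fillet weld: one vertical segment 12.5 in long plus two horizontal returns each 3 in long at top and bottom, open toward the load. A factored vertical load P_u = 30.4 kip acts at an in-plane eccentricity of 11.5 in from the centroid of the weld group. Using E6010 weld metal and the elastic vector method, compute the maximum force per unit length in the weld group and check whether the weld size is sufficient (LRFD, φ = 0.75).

f_max ≈ 6.53 kip/in; adequate

E60XX → F_EXX = 60 ksi.
Total weld length L_w = 18.5 in. Treat welds as unit-width lines.
Centroid: x̄ = 2×3×1.5 / 18.5 = 0.4865 in from the vertical weld.
Polar moment about centroid: J = I_x + I_y = [12.5³/12 + 2×3×6.25²] + [12.5×0.4865² + 2(3³/12 + 3×1.014²)] = 410.8 in³.
Direct shear f_v = P/L_w = 30.4 / 18.5 = 1.643 kip/in (vertical).
Torsion M = P·e = 30.4 × 11.5 = 349.6 kip·in.
Critical point at (x, y) = (2.514, 6.25) from centroid. f_tx = M·y/J = 5.319 kip/in; f_ty = M·x/J = 2.139 kip/in.
Resultant f_max = √[f_tx² + (f_v + f_ty)²] = √[5.319² + (1.643 + 2.139)²] = 6.527 kip/in.
Capacity per unit length: φr_n = 0.75 × 0.6 × 60 × (0.707 × 0.625) = 11.93 kip/in.
6.527 ≤ 11.93 → adequate.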